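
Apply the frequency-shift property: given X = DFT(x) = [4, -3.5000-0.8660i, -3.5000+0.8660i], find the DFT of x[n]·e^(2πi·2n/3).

Modulation property: DFT(ω_3^(-2n)·x[n]) = X[(k-2) mod 3], so circularly shift X by 2 positions.

X[k-2] = [-3.5000-0.8660i, -3.5000+0.8660i, 4]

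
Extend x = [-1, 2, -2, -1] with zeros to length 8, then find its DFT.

Original 4-point DFT: [-2, 1-3i, -4, 1+3i]
Zero-padded 8-point DFT provides frequency interpolation.

DFT_8([x, 0, ...]) = [-2, 1.1213+1.2929i, 1-3i, -3.1213-2.7071i, -4, -3.1213+2.7071i, 1+3i, 1.1213-1.2929i]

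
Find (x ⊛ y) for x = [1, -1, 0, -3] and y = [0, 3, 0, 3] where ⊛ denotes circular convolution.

(x ⊛ y)[n] = Σ(m=0 to 3) x[m] · y[(n-m) mod 4]

Computing each output sample:
(x ⊛ y)[0] = -12
(x ⊛ y)[1] = 3
(x ⊛ y)[2] = -12
(x ⊛ y)[3] = 3

x ⊛ y = [-12, 3, -12, 3]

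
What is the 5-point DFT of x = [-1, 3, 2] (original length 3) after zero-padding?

Original 3-point DFT: [4, -3.5000-0.8660i, -3.5000+0.8660i]
Zero-padded 5-point DFT provides frequency interpolation.

DFT_5([x, 0, ...]) = [4, -1.6910-4.0287i, -2.8090+0.1388i, -2.8090-0.1388i, -1.6910+4.0287i]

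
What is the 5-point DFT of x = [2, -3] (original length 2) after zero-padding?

Original 2-point DFT: [-1, 5]
Zero-padded 5-point DFT provides frequency interpolation.

DFT_5([x, 0, ...]) = [-1, 1.0729+2.8532i, 4.4271+1.7634i, 4.4271-1.7634i, 1.0729-2.8532i]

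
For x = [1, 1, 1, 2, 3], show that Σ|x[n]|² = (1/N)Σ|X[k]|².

Time domain:
Σ|x[n]|² = |1|² + |1|² + |1|² + |2|² + |3|² = 16.0000

Frequency domain:
(1/5)Σ|X[k]|² = (1/5)(|8|² + |-0.1910+2.4899i|² + |-1.3090+0.2245i|² + |-1.3090-0.2245i|² + |-0.1910-2.4899i|²) = (1/5)·80.0000 = 16.0000

Both sides agree, confirming Parseval's theorem.

Σ|x[n]|² = (1/N)Σ|X[k]|² = 16.0000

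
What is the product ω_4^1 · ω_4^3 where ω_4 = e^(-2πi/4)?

The primitive 4th roots of unity are ω_4^k for k coprime to 4: k ∈ {1, 3}
Their product equals the constant term of the cyclotomic polynomial Φ_4(x) up to sign.
For n ≥ 3, the product of all primitive nth roots of unity is 1. (For n=1 it is 1; for n=2 it is -1.)

1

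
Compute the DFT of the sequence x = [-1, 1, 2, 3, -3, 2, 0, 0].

X[k] = Σ(n=0 to 7) x[n] · ω_8^(nk)
where ω_8 = e^(-2πi/8)

Computing each X[k]:
X[0] = 4
X[1] = -0.8284-3.4142i
X[2] = -6
X[3] = 4.8284+0.5858i
X[4] = -8
X[5] = 4.8284-0.5858i
X[6] = -6
X[7] = -0.8284+3.4142i

X = [4, -0.8284-3.4142i, -6, 4.8284+0.5858i, -8, 4.8284-0.5858i, -6, -0.8284+3.4142i]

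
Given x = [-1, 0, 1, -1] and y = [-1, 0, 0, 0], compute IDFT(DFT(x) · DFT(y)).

(x ⊛ y)[n] = Σ(m=0 to 3) x[m] · y[(n-m) mod 4]

Computing each output sample:
(x ⊛ y)[0] = 1
(x ⊛ y)[1] = 0
(x ⊛ y)[2] = -1
(x ⊛ y)[3] = 1

x ⊛ y = [1, 0, -1, 1]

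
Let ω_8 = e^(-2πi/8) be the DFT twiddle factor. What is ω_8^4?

ω_8^4 = e^(-2πi·4/8)
= cos(-2π·4/8) + i·sin(-2π·4/8)
= cos(-8π/8) + i·sin(-8π/8)

ω_8^4 = cos(-8π/8) + i·sin(-8π/8) = -1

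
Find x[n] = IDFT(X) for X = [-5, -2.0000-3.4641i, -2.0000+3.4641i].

x[n] = (1/3) Σ(k=0 to 2) X[k] · e^(2πikn/3)

Computing each x[n]:
x[0] = -3
x[1] = 1
x[2] = -3

x = [-3, 1, -3]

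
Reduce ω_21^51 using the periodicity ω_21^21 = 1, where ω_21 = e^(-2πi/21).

Since ω_21^21 = 1, powers reduce modulo 21.
51 mod 21 = 9
So ω_21^51 = ω_21^9 = e^(-2πi·9/21)

ω_21^51 = ω_21^9 = -0.9010-0.4339i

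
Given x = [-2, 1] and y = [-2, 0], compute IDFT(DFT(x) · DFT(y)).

(x ⊛ y)[n] = Σ(m=0 to 1) x[m] · y[(n-m) mod 2]

Computing each output sample:
(x ⊛ y)[0] = 4
(x ⊛ y)[1] = -2

x ⊛ y = [4, -2]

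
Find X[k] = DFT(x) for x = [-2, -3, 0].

X[k] = Σ(n=0 to 2) x[n] · ω_3^(nk)
where ω_3 = e^(-2πi/3)

Computing each X[k]:
X[0] = -5
X[1] = -0.5000+2.5981i
X[2] = -0.5000-2.5981i

X = [-5, -0.5000+2.5981i, -0.5000-2.5981i]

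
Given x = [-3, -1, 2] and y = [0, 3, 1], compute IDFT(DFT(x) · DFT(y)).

(x ⊛ y)[n] = Σ(m=0 to 2) x[m] · y[(n-m) mod 3]

Computing each output sample:
(x ⊛ y)[0] = 5
(x ⊛ y)[1] = -7
(x ⊛ y)[2] = -6

x ⊛ y = [5, -7, -6]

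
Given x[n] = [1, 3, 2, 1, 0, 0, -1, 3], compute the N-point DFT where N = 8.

X[k] = Σ(n=0 to 7) x[n] · ω_8^(nk)
where ω_8 = e^(-2πi/8)

Computing each X[k]:
X[0] = 9
X[1] = 4.5355-3.7071i
X[2] = 1i
X[3] = -2.5355+2.2929i
X[4] = -5
X[5] = -2.5355-2.2929i
X[6] = -1i
X[7] = 4.5355+3.7071i

X = [9, 4.5355-3.7071i, 1i, -2.5355+2.2929i, -5, -2.5355-2.2929i, -1i, 4.5355+3.7071i]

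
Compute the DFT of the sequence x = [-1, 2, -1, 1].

X[k] = Σ(n=0 to 3) x[n] · ω_4^(nk)
where ω_4 = e^(-2πi/4)

Computing each X[k]:
X[0] = 1
X[1] = -1i
X[2] = -5
X[3] = 1i

X = [1, -1i, -5, 1i]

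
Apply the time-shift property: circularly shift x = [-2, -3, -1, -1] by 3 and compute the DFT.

Time shift by 3: X_shifted[k] = ω_4^(3k) · X[k]
Shifted x = [-3, -1, -1, -2]

DFT(x[n-3]) = [-7, -2-1i, -1, -2+1i]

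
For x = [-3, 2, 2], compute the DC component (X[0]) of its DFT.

X[0] = Σ(n=0 to 2) x[n] · ω_3^0 = Σ x[n]
= (-3) + (2) + (2)

X[0] = 1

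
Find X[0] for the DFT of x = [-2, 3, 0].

X[0] = Σ(n=0 to 2) x[n] · ω_3^0 = Σ x[n]
= (-2) + (3) + (0)

X[0] = 1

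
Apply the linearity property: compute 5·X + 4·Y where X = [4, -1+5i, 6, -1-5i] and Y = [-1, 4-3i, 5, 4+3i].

By linearity: DFT(5x + 4y) = 5·DFT(x) + 4·DFT(y)
= 5·[4, -1+5i, 6, -1-5i] + 4·[-1, 4-3i, 5, 4+3i]

Computing element-wise:
Z[0] = 5·(4) + 4·(-1) = 16
Z[1] = 5·(-1+5i) + 4·(4-3i) = 11+13i
Z[2] = 5·(6) + 4·(5) = 50
Z[3] = 5·(-1-5i) + 4·(4+3i) = 11-13i

DFT(5x + 4y) = 5·X + 4·Y = [16, 11+13i, 50, 11-13i]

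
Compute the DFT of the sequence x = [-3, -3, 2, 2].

X[k] = Σ(n=0 to 3) x[n] · ω_4^(nk)
where ω_4 = e^(-2πi/4)

Computing each X[k]:
X[0] = -2
X[1] = -5+5i
X[2] = 0
X[3] = -5-5i

X = [-2, -5+5i, 0, -5-5i]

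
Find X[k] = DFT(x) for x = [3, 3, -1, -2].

X[k] = Σ(n=0 to 3) x[n] · ω_4^(nk)
where ω_4 = e^(-2πi/4)

Computing each X[k]:
X[0] = 3
X[1] = 4-5i
X[2] = 1
X[3] = 4+5i

X = [3, 4-5i, 1, 4+5i]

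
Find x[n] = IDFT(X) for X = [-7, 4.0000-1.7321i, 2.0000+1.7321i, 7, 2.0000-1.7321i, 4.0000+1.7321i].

x[n] = (1/6) Σ(k=0 to 5) X[k] · e^(2πikn/6)

Computing each x[n]:
x[0] = 2
x[1] = -2
x[2] = 0
x[3] = -3
x[4] = -2
x[5] = -2

x = [2, -2, 0, -3, -2, -2]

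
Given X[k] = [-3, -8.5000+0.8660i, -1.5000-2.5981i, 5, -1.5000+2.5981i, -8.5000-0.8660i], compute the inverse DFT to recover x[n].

x[n] = (1/6) Σ(k=0 to 5) X[k] · e^(2πikn/6)

Computing each x[n]:
x[0] = -3
x[1] = -2
x[2] = 1
x[3] = 1
x[4] = 3
x[5] = -3

x = [-3, -2, 1, 1, 3, -3]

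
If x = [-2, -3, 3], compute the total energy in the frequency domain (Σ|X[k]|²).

Parseval: Σ|x[n]|² = (1/N)Σ|X[k]|², so Σ|X[k]|² = N·Σ|x[n]|² = 3·22.0000

Σ|X[k]|² = N·Σ|x[n]|² = 3·22.0000 = 66.0000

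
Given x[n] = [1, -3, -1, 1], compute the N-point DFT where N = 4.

X[k] = Σ(n=0 to 3) x[n] · ω_4^(nk)
where ω_4 = e^(-2πi/4)

Computing each X[k]:
X[0] = -2
X[1] = 2+4i
X[2] = 2
X[3] = 2-4i

X = [-2, 2+4i, 2, 2-4i]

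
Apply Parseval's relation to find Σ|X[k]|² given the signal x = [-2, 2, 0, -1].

Parseval: Σ|x[n]|² = (1/N)Σ|X[k]|², so Σ|X[k]|² = N·Σ|x[n]|² = 4·9.0000

Σ|X[k]|² = N·Σ|x[n]|² = 4·9.0000 = 36.0000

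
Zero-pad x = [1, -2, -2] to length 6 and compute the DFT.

Original 3-point DFT: [-3, 3, 3]
Zero-padded 6-point DFT provides frequency interpolation.

DFT_6([x, 0, ...]) = [-3, 1.0000+3.4641i, 3, 1, 3, 1.0000-3.4641i]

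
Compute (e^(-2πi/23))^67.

Since ω_23^23 = 1, powers reduce modulo 23.
67 mod 23 = 21
So ω_23^67 = ω_23^21 = e^(-2πi·21/23)

ω_23^67 = ω_23^21 = 0.8544+0.5196i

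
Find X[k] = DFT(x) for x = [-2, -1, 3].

X[k] = Σ(n=0 to 2) x[n] · ω_3^(nk)
where ω_3 = e^(-2πi/3)

Computing each X[k]:
X[0] = 0
X[1] = -3.0000+3.4641i
X[2] = -3.0000-3.4641i

X = [0, -3.0000+3.4641i, -3.0000-3.4641i]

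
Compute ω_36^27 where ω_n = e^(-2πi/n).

ω_36^27 = e^(-2πi·27/36)
= cos(-2π·27/36) + i·sin(-2π·27/36)
= cos(-54π/36) + i·sin(-54π/36)

ω_36^27 = cos(-54π/36) + i·sin(-54π/36) = 1i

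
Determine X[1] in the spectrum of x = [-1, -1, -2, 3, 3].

X[1] = Σ(n=0 to 4) x[n] · ω_5^(1n) where ω_5 = e^(-2πi/5)
= (-1)·ω_5^0 + (-1)·ω_5^1 + (-2)·ω_5^2 + (3)·ω_5^3 + (3)·ω_5^4

X[1] = -1.1910+6.7432i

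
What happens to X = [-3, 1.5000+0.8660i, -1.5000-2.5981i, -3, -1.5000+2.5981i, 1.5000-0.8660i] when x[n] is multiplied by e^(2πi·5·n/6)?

Modulation property: DFT(ω_6^(-5n)·x[n]) = X[(k-5) mod 6], so circularly shift X by 5 positions.

X[k-5] = [1.5000+0.8660i, -1.5000-2.5981i, -3, -1.5000+2.5981i, 1.5000-0.8660i, -3]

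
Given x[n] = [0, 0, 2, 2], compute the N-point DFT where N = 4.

X[k] = Σ(n=0 to 3) x[n] · ω_4^(nk)
where ω_4 = e^(-2πi/4)

Computing each X[k]:
X[0] = 4
X[1] = -2+2i
X[2] = 0
X[3] = -2-2i

X = [4, -2+2i, 0, -2-2i]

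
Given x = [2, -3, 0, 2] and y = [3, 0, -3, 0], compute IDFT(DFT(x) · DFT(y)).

(x ⊛ y)[n] = Σ(m=0 to 3) x[m] · y[(n-m) mod 4]

Computing each output sample:
(x ⊛ y)[0] = 6
(x ⊛ y)[1] = -15
(x ⊛ y)[2] = -6
(x ⊛ y)[3] = 15

x ⊛ y = [6, -15, -6, 15]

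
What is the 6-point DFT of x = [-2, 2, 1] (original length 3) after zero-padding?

Original 3-point DFT: [1, -3.5000-0.8660i, -3.5000+0.8660i]
Zero-padded 6-point DFT provides frequency interpolation.

DFT_6([x, 0, ...]) = [1, -1.5000-2.5981i, -3.5000-0.8660i, -3, -3.5000+0.8660i, -1.5000+2.5981i]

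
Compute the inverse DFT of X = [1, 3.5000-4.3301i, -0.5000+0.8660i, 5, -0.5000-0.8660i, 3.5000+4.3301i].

x[n] = (1/6) Σ(k=0 to 5) X[k] · e^(2πikn/6)

Computing each x[n]:
x[0] = 2
x[1] = 1
x[2] = 2
x[3] = -2
x[4] = -1
x[5] = -1

x = [2, 1, 2, -2, -1, -1]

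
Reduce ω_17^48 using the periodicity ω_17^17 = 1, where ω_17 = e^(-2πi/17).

Since ω_17^17 = 1, powers reduce modulo 17.
48 mod 17 = 14
So ω_17^48 = ω_17^14 = e^(-2πi·14/17)

ω_17^48 = ω_17^14 = 0.4457+0.8952i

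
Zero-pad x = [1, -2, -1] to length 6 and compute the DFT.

Original 3-point DFT: [-2, 2.5000+0.8660i, 2.5000-0.8660i]
Zero-padded 6-point DFT provides frequency interpolation.

DFT_6([x, 0, ...]) = [-2, 0.5000+2.5981i, 2.5000+0.8660i, 2, 2.5000-0.8660i, 0.5000-2.5981i]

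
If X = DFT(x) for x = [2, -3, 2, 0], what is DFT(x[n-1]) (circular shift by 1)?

Time shift by 1: X_shifted[k] = ω_4^(1k) · X[k]
Shifted x = [0, 2, -3, 2]

DFT(x[n-1]) = [1, 3, -7, 3]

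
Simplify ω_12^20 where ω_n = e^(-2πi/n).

Since ω_12^12 = 1, powers reduce modulo 12.
20 mod 12 = 8
So ω_12^20 = ω_12^8 = e^(-2πi·8/12)

ω_12^20 = ω_12^8 = -0.5000+0.8660i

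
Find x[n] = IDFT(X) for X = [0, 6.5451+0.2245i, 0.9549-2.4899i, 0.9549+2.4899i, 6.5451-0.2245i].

x[n] = (1/5) Σ(k=0 to 4) X[k] · e^(2πikn/5)

Computing each x[n]:
x[0] = 3
x[1] = 1
x[2] = -3
x[3] = -1
x[4] = 0

x = [3, 1, -3, -1, 0]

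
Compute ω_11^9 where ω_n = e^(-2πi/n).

ω_11^9 = e^(-2πi·9/11)
= cos(-2π·9/11) + i·sin(-2π·9/11)
= cos(-18π/11) + i·sin(-18π/11)

ω_11^9 = cos(-18π/11) + i·sin(-18π/11) = 0.4154+0.9096i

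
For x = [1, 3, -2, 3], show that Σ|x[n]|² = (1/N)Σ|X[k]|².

Time domain:
Σ|x[n]|² = |1|² + |3|² + |-2|² + |3|² = 23.0000

Frequency domain:
(1/4)Σ|X[k]|² = (1/4)(|5|² + |3|² + |-7|² + |3|²) = (1/4)·92.0000 = 23.0000

Both sides agree, confirming Parseval's theorem.

Σ|x[n]|² = (1/N)Σ|X[k]|² = 23.0000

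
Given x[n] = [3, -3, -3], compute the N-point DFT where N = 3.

X[k] = Σ(n=0 to 2) x[n] · ω_3^(nk)
where ω_3 = e^(-2πi/3)

Computing each X[k]:
X[0] = -3
X[1] = 6
X[2] = 6

X = [-3, 6, 6]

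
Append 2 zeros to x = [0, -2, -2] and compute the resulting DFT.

Original 3-point DFT: [-4, 2, 2]
Zero-padded 5-point DFT provides frequency interpolation.

DFT_5([x, 0, ...]) = [-4, 1.0000+3.0777i, 1.0000-0.7265i, 1.0000+0.7265i, 1.0000-3.0777i]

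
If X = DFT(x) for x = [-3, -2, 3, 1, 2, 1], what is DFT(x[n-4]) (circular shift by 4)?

Time shift by 4: X_shifted[k] = ω_6^(4k) · X[k]
Shifted x = [3, 1, 2, 1, -3, -2]

DFT(x[n-4]) = [2, 2.0000-6.9282i, 5.0000+1.7321i, 2, 5.0000-1.7321i, 2.0000+6.9282i]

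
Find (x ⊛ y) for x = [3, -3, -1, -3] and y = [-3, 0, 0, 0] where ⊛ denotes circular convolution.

(x ⊛ y)[n] = Σ(m=0 to 3) x[m] · y[(n-m) mod 4]

Computing each output sample:
(x ⊛ y)[0] = -9
(x ⊛ y)[1] = 9
(x ⊛ y)[2] = 3
(x ⊛ y)[3] = 9

x ⊛ y = [-9, 9, 3, 9]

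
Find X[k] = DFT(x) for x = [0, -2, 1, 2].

X[k] = Σ(n=0 to 3) x[n] · ω_4^(nk)
where ω_4 = e^(-2πi/4)

Computing each X[k]:
X[0] = 1
X[1] = -1+4i
X[2] = 1
X[3] = -1-4i

X = [1, -1+4i, 1, -1-4i]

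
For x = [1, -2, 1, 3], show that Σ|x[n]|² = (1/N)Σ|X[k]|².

Time domain:
Σ|x[n]|² = |1|² + |-2|² + |1|² + |3|² = 15.0000

Frequency domain:
(1/4)Σ|X[k]|² = (1/4)(|3|² + |5i|² + |1|² + |-5i|²) = (1/4)·60.0000 = 15.0000

Both sides agree, confirming Parseval's theorem.

Σ|x[n]|² = (1/N)Σ|X[k]|² = 15.0000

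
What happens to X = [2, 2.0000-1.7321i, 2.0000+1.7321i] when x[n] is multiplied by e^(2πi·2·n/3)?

Modulation property: DFT(ω_3^(-2n)·x[n]) = X[(k-2) mod 3], so circularly shift X by 2 positions.

X[k-2] = [2.0000-1.7321i, 2.0000+1.7321i, 2]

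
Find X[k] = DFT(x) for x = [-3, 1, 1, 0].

X[k] = Σ(n=0 to 3) x[n] · ω_4^(nk)
where ω_4 = e^(-2πi/4)

Computing each X[k]:
X[0] = -1
X[1] = -4-1i
X[2] = -3
X[3] = -4+1i

X = [-1, -4-1i, -3, -4+1i]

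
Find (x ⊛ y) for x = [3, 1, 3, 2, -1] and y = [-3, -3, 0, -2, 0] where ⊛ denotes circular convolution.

(x ⊛ y)[n] = Σ(m=0 to 4) x[m] · y[(n-m) mod 5]

Computing each output sample:
(x ⊛ y)[0] = -12
(x ⊛ y)[1] = -16
(x ⊛ y)[2] = -10
(x ⊛ y)[3] = -21
(x ⊛ y)[4] = -5

x ⊛ y = [-12, -16, -10, -21, -5]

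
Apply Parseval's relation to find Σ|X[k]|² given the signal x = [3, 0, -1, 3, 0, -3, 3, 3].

Parseval: Σ|x[n]|² = (1/N)Σ|X[k]|², so Σ|X[k]|² = N·Σ|x[n]|² = 8·46.0000

Σ|X[k]|² = N·Σ|x[n]|² = 8·46.0000 = 368.0000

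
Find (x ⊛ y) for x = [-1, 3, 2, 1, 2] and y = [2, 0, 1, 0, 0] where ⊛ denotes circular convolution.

(x ⊛ y)[n] = Σ(m=0 to 4) x[m] · y[(n-m) mod 5]

Computing each output sample:
(x ⊛ y)[0] = -1
(x ⊛ y)[1] = 8
(x ⊛ y)[2] = 3
(x ⊛ y)[3] = 5
(x ⊛ y)[4] = 6

x ⊛ y = [-1, 8, 3, 5, 6]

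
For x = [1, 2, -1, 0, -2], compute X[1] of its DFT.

X[1] = Σ(n=0 to 4) x[n] · ω_5^(1n) where ω_5 = e^(-2πi/5)
= (1)·ω_5^0 + (2)·ω_5^1 + (-1)·ω_5^2 + (0)·ω_5^3 + (-2)·ω_5^4

X[1] = 1.8090-3.2164i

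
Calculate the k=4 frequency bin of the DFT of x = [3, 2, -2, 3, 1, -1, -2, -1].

X[4] = Σ(n=0 to 7) x[n] · ω_8^(4n) where ω_8 = e^(-2πi/8)
= (3)·ω_8^0 + (2)·ω_8^4 + (-2)·ω_8^8 + (3)·ω_8^12 + (1)·ω_8^16 + (-1)·ω_8^20 + (-2)·ω_8^24 + (-1)·ω_8^28

X[4] = -3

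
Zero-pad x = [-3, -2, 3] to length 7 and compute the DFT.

Original 3-point DFT: [-2, -3.5000+4.3301i, -3.5000-4.3301i]
Zero-padded 7-point DFT provides frequency interpolation.

DFT_7([x, 0, ...]) = [-2, -4.9145-1.3611i, -5.2579+3.2515i, 0.6724+3.2133i, 0.6724-3.2133i, -5.2579-3.2515i, -4.9145+1.3611i]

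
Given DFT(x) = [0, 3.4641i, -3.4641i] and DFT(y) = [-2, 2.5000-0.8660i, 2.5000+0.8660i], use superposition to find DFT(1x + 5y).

By linearity: DFT(1x + 5y) = 1·DFT(x) + 5·DFT(y)
= 1·[0, 3.4641i, -3.4641i] + 5·[-2, 2.5000-0.8660i, 2.5000+0.8660i]

Computing element-wise:
Z[0] = 1·(0) + 5·(-2) = -10
Z[1] = 1·(3.4641i) + 5·(2.5000-0.8660i) = 12.5000-0.8659i
Z[2] = 1·(-3.4641i) + 5·(2.5000+0.8660i) = 12.5000+0.8659i

DFT(1x + 5y) = 1·X + 5·Y = [-10, 12.5000-0.8659i, 12.5000+0.8659i]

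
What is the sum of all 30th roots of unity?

Sum of all nth roots of unity equals 0 for n > 1 (geometric series with r ≠ 1).

0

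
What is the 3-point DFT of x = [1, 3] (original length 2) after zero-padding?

Original 2-point DFT: [4, -2]
Zero-padded 3-point DFT provides frequency interpolation.

DFT_3([x, 0, ...]) = [4, -0.5000-2.5981i, -0.5000+2.5981i]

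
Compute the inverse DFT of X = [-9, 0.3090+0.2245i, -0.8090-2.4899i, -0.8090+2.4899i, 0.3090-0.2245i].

x[n] = (1/5) Σ(k=0 to 4) X[k] · e^(2πikn/5)

Computing each x[n]:
x[0] = -2
x[1] = -1
x[2] = -3
x[3] = -1
x[4] = -2

x = [-2, -1, -3, -1, -2]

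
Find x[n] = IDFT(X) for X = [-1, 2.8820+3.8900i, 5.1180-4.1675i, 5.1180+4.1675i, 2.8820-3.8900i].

x[n] = (1/5) Σ(k=0 to 4) X[k] · e^(2πikn/5)

Computing each x[n]:
x[0] = 3
x[1] = -2
x[2] = -3
x[3] = 2
x[4] = -1

x = [3, -2, -3, 2, -1]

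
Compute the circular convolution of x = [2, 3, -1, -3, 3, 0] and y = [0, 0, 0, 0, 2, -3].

(x ⊛ y)[n] = Σ(m=0 to 5) x[m] · y[(n-m) mod 6]

Computing each output sample:
(x ⊛ y)[0] = -11
(x ⊛ y)[1] = -3
(x ⊛ y)[2] = 15
(x ⊛ y)[3] = -9
(x ⊛ y)[4] = 4
(x ⊛ y)[5] = 0

x ⊛ y = [-11, -3, 15, -9, 4, 0]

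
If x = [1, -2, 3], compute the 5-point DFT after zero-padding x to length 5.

Original 3-point DFT: [2, 0.5000+4.3301i, 0.5000-4.3301i]
Zero-padded 5-point DFT provides frequency interpolation.

DFT_5([x, 0, ...]) = [2, -2.0451+0.1388i, 3.5451+4.0287i, 3.5451-4.0287i, -2.0451-0.1388i]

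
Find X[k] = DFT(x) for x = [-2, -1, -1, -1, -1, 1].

X[k] = Σ(n=0 to 5) x[n] · ω_6^(nk)
where ω_6 = e^(-2πi/6)

Computing each X[k]:
X[0] = -5
X[1] = 1.7321i
X[2] = -2.0000+1.7321i
X[3] = -3
X[4] = -2.0000-1.7321i
X[5] = -1.7321i

X = [-5, 1.7321i, -2.0000+1.7321i, -3, -2.0000-1.7321i, -1.7321i]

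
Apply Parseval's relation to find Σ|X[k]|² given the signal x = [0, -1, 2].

Parseval: Σ|x[n]|² = (1/N)Σ|X[k]|², so Σ|X[k]|² = N·Σ|x[n]|² = 3·5.0000

Σ|X[k]|² = N·Σ|x[n]|² = 3·5.0000 = 15.0000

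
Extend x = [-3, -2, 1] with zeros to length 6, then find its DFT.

Original 3-point DFT: [-4, -2.5000+2.5981i, -2.5000-2.5981i]
Zero-padded 6-point DFT provides frequency interpolation.

DFT_6([x, 0, ...]) = [-4, -4.5000+0.8660i, -2.5000+2.5981i, 0, -2.5000-2.5981i, -4.5000-0.8660i]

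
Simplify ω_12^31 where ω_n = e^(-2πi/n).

Since ω_12^12 = 1, powers reduce modulo 12.
31 mod 12 = 7
So ω_12^31 = ω_12^7 = e^(-2πi·7/12)

ω_12^31 = ω_12^7 = -0.8660+0.5000i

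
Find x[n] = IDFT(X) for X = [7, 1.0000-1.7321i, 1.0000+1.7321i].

x[n] = (1/3) Σ(k=0 to 2) X[k] · e^(2πikn/3)

Computing each x[n]:
x[0] = 3
x[1] = 3
x[2] = 1

x = [3, 3, 1]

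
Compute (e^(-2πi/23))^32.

Since ω_23^23 = 1, powers reduce modulo 23.
32 mod 23 = 9
So ω_23^32 = ω_23^9 = e^(-2πi·9/23)

ω_23^32 = ω_23^9 = -0.7757-0.6311i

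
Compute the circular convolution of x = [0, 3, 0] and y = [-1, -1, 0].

(x ⊛ y)[n] = Σ(m=0 to 2) x[m] · y[(n-m) mod 3]

Computing each output sample:
(x ⊛ y)[0] = 0
(x ⊛ y)[1] = -3
(x ⊛ y)[2] = -3

x ⊛ y = [0, -3, -3]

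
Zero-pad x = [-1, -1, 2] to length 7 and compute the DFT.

Original 3-point DFT: [0, -1.5000+2.5981i, -1.5000-2.5981i]
Zero-padded 7-point DFT provides frequency interpolation.

DFT_7([x, 0, ...]) = [0, -2.0685-1.1680i, -2.5794+1.8427i, 1.1479+1.9975i, 1.1479-1.9975i, -2.5794-1.8427i, -2.0685+1.1680i]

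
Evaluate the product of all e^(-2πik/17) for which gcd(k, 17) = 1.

The primitive 17th roots of unity are ω_17^k for k coprime to 17: k ∈ {1, 2, 3, 4, 5, 6, 7, 8, 9, 10, 11, 12, 13, 14, 15, 16}
Their product equals the constant term of the cyclotomic polynomial Φ_17(x) up to sign.
For n ≥ 3, the product of all primitive nth roots of unity is 1. (For n=1 it is 1; for n=2 it is -1.)

1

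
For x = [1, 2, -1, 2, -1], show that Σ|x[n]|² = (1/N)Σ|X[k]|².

Time domain:
Σ|x[n]|² = |1|² + |2|² + |-1|² + |2|² + |-1|² = 11.0000

Frequency domain:
(1/5)Σ|X[k]|² = (1/5)(|3|² + |0.5000-1.0898i|² + |0.5000-4.6165i|² + |0.5000+4.6165i|² + |0.5000+1.0898i|²) = (1/5)·55.0000 = 11.0000

Both sides agree, confirming Parseval's theorem.

Σ|x[n]|² = (1/N)Σ|X[k]|² = 11.0000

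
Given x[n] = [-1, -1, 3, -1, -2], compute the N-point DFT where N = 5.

X[k] = Σ(n=0 to 4) x[n] · ω_5^(nk)
where ω_5 = e^(-2πi/5)

Computing each X[k]:
X[0] = -2
X[1] = -3.5451-3.3022i
X[2] = 2.0451+3.2164i
X[3] = 2.0451-3.2164i
X[4] = -3.5451+3.3022i

X = [-2, -3.5451-3.3022i, 2.0451+3.2164i, 2.0451-3.2164i, -3.5451+3.3022i]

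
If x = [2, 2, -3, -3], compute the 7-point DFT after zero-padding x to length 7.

Original 4-point DFT: [-2, 5-5i, 0, 5+5i]
Zero-padded 7-point DFT provides frequency interpolation.

DFT_7([x, 0, ...]) = [-2, 6.6174+2.6628i, 2.3874-5.5970i, -1.0048-0.2885i, -1.0048+0.2885i, 2.3874+5.5970i, 6.6174-2.6628i]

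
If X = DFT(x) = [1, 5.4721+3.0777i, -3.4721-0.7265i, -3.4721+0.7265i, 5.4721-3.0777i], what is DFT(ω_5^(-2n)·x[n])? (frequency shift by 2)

Modulation property: DFT(ω_5^(-2n)·x[n]) = X[(k-2) mod 5], so circularly shift X by 2 positions.

X[k-2] = [-3.4721+0.7265i, 5.4721-3.0777i, 1, 5.4721+3.0777i, -3.4721-0.7265i]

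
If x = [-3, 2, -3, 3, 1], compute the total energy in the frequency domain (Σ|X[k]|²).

Parseval: Σ|x[n]|² = (1/N)Σ|X[k]|², so Σ|X[k]|² = N·Σ|x[n]|² = 5·32.0000

Σ|X[k]|² = N·Σ|x[n]|² = 5·32.0000 = 160.0000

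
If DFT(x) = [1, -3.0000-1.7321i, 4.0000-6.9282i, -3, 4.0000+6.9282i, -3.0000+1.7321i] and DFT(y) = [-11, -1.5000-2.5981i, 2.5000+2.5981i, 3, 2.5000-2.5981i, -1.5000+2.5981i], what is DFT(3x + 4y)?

By linearity: DFT(3x + 4y) = 3·DFT(x) + 4·DFT(y)
= 3·[1, -3.0000-1.7321i, 4.0000-6.9282i, -3, 4.0000+6.9282i, -3.0000+1.7321i] + 4·[-11, -1.5000-2.5981i, 2.5000+2.5981i, 3, 2.5000-2.5981i, -1.5000+2.5981i]

Computing element-wise:
Z[0] = 3·(1) + 4·(-11) = -41
Z[1] = 3·(-3.0000-1.7321i) + 4·(-1.5000-2.5981i) = -15.0000-15.5887i
Z[2] = 3·(4.0000-6.9282i) + 4·(2.5000+2.5981i) = 22.0000-10.3922i
Z[3] = 3·(-3) + 4·(3) = 3
Z[4] = 3·(4.0000+6.9282i) + 4·(2.5000-2.5981i) = 22.0000+10.3922i
Z[5] = 3·(-3.0000+1.7321i) + 4·(-1.5000+2.5981i) = -15.0000+15.5887i

DFT(3x + 4y) = 3·X + 4·Y = [-41, -15.0000-15.5887i, 22.0000-10.3922i, 3, 22.0000+10.3922i, -15.0000+15.5887i]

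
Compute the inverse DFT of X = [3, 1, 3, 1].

x[n] = (1/4) Σ(k=0 to 3) X[k] · e^(2πikn/4)

Computing each x[n]:
x[0] = 2
x[1] = 0
x[2] = 1
x[3] = 0

x = [2, 0, 1, 0]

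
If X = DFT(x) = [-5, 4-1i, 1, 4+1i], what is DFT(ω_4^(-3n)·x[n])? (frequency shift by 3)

Modulation property: DFT(ω_4^(-3n)·x[n]) = X[(k-3) mod 4], so circularly shift X by 3 positions.

X[k-3] = [4-1i, 1, 4+1i, -5]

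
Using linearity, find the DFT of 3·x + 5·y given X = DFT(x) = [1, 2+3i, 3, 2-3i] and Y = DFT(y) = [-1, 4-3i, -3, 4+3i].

By linearity: DFT(3x + 5y) = 3·DFT(x) + 5·DFT(y)
= 3·[1, 2+3i, 3, 2-3i] + 5·[-1, 4-3i, -3, 4+3i]

Computing element-wise:
Z[0] = 3·(1) + 5·(-1) = -2
Z[1] = 3·(2+3i) + 5·(4-3i) = 26-6i
Z[2] = 3·(3) + 5·(-3) = -6
Z[3] = 3·(2-3i) + 5·(4+3i) = 26+6i

DFT(3x + 5y) = 3·X + 5·Y = [-2, 26-6i, -6, 26+6i]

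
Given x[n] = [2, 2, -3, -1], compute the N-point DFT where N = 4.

X[k] = Σ(n=0 to 3) x[n] · ω_4^(nk)
where ω_4 = e^(-2πi/4)

Computing each X[k]:
X[0] = 0
X[1] = 5-3i
X[2] = -2
X[3] = 5+3i

X = [0, 5-3i, -2, 5+3i]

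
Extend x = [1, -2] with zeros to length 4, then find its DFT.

Original 2-point DFT: [-1, 3]
Zero-padded 4-point DFT provides frequency interpolation.

DFT_4([x, 0, ...]) = [-1, 1+2i, 3, 1-2i]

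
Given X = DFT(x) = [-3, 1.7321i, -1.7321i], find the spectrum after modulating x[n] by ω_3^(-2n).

Modulation property: DFT(ω_3^(-2n)·x[n]) = X[(k-2) mod 3], so circularly shift X by 2 positions.

X[k-2] = [1.7321i, -1.7321i, -3]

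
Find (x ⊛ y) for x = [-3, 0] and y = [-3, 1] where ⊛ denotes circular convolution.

(x ⊛ y)[n] = Σ(m=0 to 1) x[m] · y[(n-m) mod 2]

Computing each output sample:
(x ⊛ y)[0] = 9
(x ⊛ y)[1] = -3

x ⊛ y = [9, -3]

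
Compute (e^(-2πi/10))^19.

Since ω_10^10 = 1, powers reduce modulo 10.
19 mod 10 = 9
So ω_10^19 = ω_10^9 = e^(-2πi·9/10)

ω_10^19 = ω_10^9 = 0.8090+0.5878i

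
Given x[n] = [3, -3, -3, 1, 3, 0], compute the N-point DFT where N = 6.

X[k] = Σ(n=0 to 5) x[n] · ω_6^(nk)
where ω_6 = e^(-2πi/6)

Computing each X[k]:
X[0] = 1
X[1] = 0.5000+7.7942i
X[2] = 5.5000-2.5981i
X[3] = 5
X[4] = 5.5000+2.5981i
X[5] = 0.5000-7.7942i

X = [1, 0.5000+7.7942i, 5.5000-2.5981i, 5, 5.5000+2.5981i, 0.5000-7.7942i]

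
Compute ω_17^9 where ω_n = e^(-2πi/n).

ω_17^9 = e^(-2πi·9/17)
= cos(-2π·9/17) + i·sin(-2π·9/17)
= cos(-18π/17) + i·sin(-18π/17)

ω_17^9 = cos(-18π/17) + i·sin(-18π/17) = -0.9830+0.1837i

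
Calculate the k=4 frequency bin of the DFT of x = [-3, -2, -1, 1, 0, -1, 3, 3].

X[4] = Σ(n=0 to 7) x[n] · ω_8^(4n) where ω_8 = e^(-2πi/8)
= (-3)·ω_8^0 + (-2)·ω_8^4 + (-1)·ω_8^8 + (1)·ω_8^12 + (0)·ω_8^16 + (-1)·ω_8^20 + (3)·ω_8^24 + (3)·ω_8^28

X[4] = -2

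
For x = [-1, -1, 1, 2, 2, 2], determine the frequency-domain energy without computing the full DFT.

Parseval: Σ|x[n]|² = (1/N)Σ|X[k]|², so Σ|X[k]|² = N·Σ|x[n]|² = 6·15.0000

Σ|X[k]|² = N·Σ|x[n]|² = 6·15.0000 = 90.0000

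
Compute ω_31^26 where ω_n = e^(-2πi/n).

ω_31^26 = e^(-2πi·26/31)
= cos(-2π·26/31) + i·sin(-2π·26/31)
= cos(-52π/31) + i·sin(-52π/31)

ω_31^26 = cos(-52π/31) + i·sin(-52π/31) = 0.5290+0.8486i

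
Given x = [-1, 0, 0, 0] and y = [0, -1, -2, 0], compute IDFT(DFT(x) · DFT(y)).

(x ⊛ y)[n] = Σ(m=0 to 3) x[m] · y[(n-m) mod 4]

Computing each output sample:
(x ⊛ y)[0] = 0
(x ⊛ y)[1] = 1
(x ⊛ y)[2] = 2
(x ⊛ y)[3] = 0

x ⊛ y = [0, 1, 2, 0]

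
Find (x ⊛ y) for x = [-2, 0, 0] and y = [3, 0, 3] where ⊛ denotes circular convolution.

(x ⊛ y)[n] = Σ(m=0 to 2) x[m] · y[(n-m) mod 3]

Computing each output sample:
(x ⊛ y)[0] = -6
(x ⊛ y)[1] = 0
(x ⊛ y)[2] = -6

x ⊛ y = [-6, 0, -6]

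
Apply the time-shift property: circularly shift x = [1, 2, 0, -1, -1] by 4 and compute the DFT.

Time shift by 4: X_shifted[k] = ω_5^(4k) · X[k]
Shifted x = [2, 0, -1, -1, 1]

DFT(x[n-4]) = [1, 3.9271+0.9511i, 0.5729+0.5878i, 0.5729-0.5878i, 3.9271-0.9511i]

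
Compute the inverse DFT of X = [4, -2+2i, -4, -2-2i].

x[n] = (1/4) Σ(k=0 to 3) X[k] · e^(2πikn/4)

Computing each x[n]:
x[0] = -1
x[1] = 1
x[2] = 1
x[3] = 3

x = [-1, 1, 1, 3]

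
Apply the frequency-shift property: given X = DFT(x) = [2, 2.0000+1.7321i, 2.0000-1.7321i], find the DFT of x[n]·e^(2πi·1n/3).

Modulation property: DFT(ω_3^(-1n)·x[n]) = X[(k-1) mod 3], so circularly shift X by 1 positions.

X[k-1] = [2.0000-1.7321i, 2, 2.0000+1.7321i]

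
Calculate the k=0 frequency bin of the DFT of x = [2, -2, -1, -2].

X[0] = Σ(n=0 to 3) x[n] · ω_4^0 = Σ x[n]
= (2) + (-2) + (-1) + (-2)

X[0] = -3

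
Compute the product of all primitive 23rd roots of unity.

The primitive 23rd roots of unity are ω_23^k for k coprime to 23: k ∈ {1, 2, 3, 4, 5, 6, 7, 8, 9, 10, 11, 12, 13, 14, 15, 16, 17, 18, 19, 20, 21, 22}
Their product equals the constant term of the cyclotomic polynomial Φ_23(x) up to sign.
For n ≥ 3, the product of all primitive nth roots of unity is 1. (For n=1 it is 1; for n=2 it is -1.)

1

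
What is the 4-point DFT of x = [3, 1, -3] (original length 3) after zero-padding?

Original 3-point DFT: [1, 4.0000-3.4641i, 4.0000+3.4641i]
Zero-padded 4-point DFT provides frequency interpolation.

DFT_4([x, 0, ...]) = [1, 6-1i, -1, 6+1i]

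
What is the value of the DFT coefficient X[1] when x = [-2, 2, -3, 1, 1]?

X[1] = Σ(n=0 to 4) x[n] · ω_5^(1n) where ω_5 = e^(-2πi/5)
= (-2)·ω_5^0 + (2)·ω_5^1 + (-3)·ω_5^2 + (1)·ω_5^3 + (1)·ω_5^4

X[1] = 0.5451+1.4001i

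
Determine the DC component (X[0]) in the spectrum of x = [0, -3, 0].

X[0] = Σ(n=0 to 2) x[n] · ω_3^0 = Σ x[n]
= (0) + (-3) + (0)

X[0] = -3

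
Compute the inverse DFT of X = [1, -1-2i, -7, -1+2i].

x[n] = (1/4) Σ(k=0 to 3) X[k] · e^(2πikn/4)

Computing each x[n]:
x[0] = -2
x[1] = 3
x[2] = -1
x[3] = 1

x = [-2, 3, -1, 1]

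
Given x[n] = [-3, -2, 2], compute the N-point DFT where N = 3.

X[k] = Σ(n=0 to 2) x[n] · ω_3^(nk)
where ω_3 = e^(-2πi/3)

Computing each X[k]:
X[0] = -3
X[1] = -3.0000+3.4641i
X[2] = -3.0000-3.4641i

X = [-3, -3.0000+3.4641i, -3.0000-3.4641i]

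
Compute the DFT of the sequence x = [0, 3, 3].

X[k] = Σ(n=0 to 2) x[n] · ω_3^(nk)
where ω_3 = e^(-2πi/3)

Computing each X[k]:
X[0] = 6
X[1] = -3
X[2] = -3

X = [6, -3, -3]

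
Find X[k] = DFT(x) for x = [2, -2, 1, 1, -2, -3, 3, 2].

X[k] = Σ(n=0 to 7) x[n] · ω_8^(nk)
where ω_8 = e^(-2πi/8)

Computing each X[k]:
X[0] = 2
X[1] = 5.4142+2.0000i
X[2] = -4+8i
X[3] = 2.5858-2.0000i
X[4] = 6
X[5] = 2.5858+2.0000i
X[6] = -4-8i
X[7] = 5.4142-2.0000i

X = [2, 5.4142+2.0000i, -4+8i, 2.5858-2.0000i, 6, 2.5858+2.0000i, -4-8i, 5.4142-2.0000i]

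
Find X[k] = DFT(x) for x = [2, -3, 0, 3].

X[k] = Σ(n=0 to 3) x[n] · ω_4^(nk)
where ω_4 = e^(-2πi/4)

Computing each X[k]:
X[0] = 2
X[1] = 2+6i
X[2] = 2
X[3] = 2-6i

X = [2, 2+6i, 2, 2-6i]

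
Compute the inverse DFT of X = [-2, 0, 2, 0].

x[n] = (1/4) Σ(k=0 to 3) X[k] · e^(2πikn/4)

Computing each x[n]:
x[0] = 0
x[1] = -1
x[2] = 0
x[3] = -1

x = [0, -1, 0, -1]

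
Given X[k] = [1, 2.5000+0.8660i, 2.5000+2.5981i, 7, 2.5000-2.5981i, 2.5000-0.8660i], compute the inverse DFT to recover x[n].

x[n] = (1/6) Σ(k=0 to 5) X[k] · e^(2πikn/6)

Computing each x[n]:
x[0] = 3
x[1] = -2
x[2] = 1
x[3] = -1
x[4] = 0
x[5] = 0

x = [3, -2, 1, -1, 0, 0]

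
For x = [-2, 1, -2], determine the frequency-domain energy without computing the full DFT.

Parseval: Σ|x[n]|² = (1/N)Σ|X[k]|², so Σ|X[k]|² = N·Σ|x[n]|² = 3·9.0000

Σ|X[k]|² = N·Σ|x[n]|² = 3·9.0000 = 27.0000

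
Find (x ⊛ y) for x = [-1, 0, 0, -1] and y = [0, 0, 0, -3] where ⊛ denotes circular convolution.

(x ⊛ y)[n] = Σ(m=0 to 3) x[m] · y[(n-m) mod 4]

Computing each output sample:
(x ⊛ y)[0] = 0
(x ⊛ y)[1] = 0
(x ⊛ y)[2] = 3
(x ⊛ y)[3] = 3

x ⊛ y = [0, 0, 3, 3]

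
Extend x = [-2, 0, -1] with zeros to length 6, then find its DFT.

Original 3-point DFT: [-3, -1.5000-0.8660i, -1.5000+0.8660i]
Zero-padded 6-point DFT provides frequency interpolation.

DFT_6([x, 0, ...]) = [-3, -1.5000+0.8660i, -1.5000-0.8660i, -3, -1.5000+0.8660i, -1.5000-0.8660i]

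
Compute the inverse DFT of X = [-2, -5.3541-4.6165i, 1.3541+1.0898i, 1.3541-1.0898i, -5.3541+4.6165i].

x[n] = (1/5) Σ(k=0 to 4) X[k] · e^(2πikn/5)

Computing each x[n]:
x[0] = -2
x[1] = 0
x[2] = 3
x[3] = 0
x[4] = -3

x = [-2, 0, 3, 0, -3]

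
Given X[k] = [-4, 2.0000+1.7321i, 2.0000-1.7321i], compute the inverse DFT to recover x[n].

x[n] = (1/3) Σ(k=0 to 2) X[k] · e^(2πikn/3)

Computing each x[n]:
x[0] = 0
x[1] = -3
x[2] = -1

x = [0, -3, -1]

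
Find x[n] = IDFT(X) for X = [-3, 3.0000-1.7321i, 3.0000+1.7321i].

x[n] = (1/3) Σ(k=0 to 2) X[k] · e^(2πikn/3)

Computing each x[n]:
x[0] = 1
x[1] = -1
x[2] = -3

x = [1, -1, -3]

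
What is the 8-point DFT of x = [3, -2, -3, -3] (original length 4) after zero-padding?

Original 4-point DFT: [-5, 6-1i, 5, 6+1i]
Zero-padded 8-point DFT provides frequency interpolation.

DFT_8([x, 0, ...]) = [-5, 3.7071+6.5355i, 6-1i, 2.2929+0.5355i, 5, 2.2929-0.5355i, 6+1i, 3.7071-6.5355i]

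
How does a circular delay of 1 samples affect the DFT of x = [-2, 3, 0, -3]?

Time shift by 1: X_shifted[k] = ω_4^(1k) · X[k]
Shifted x = [-3, -2, 3, 0]

DFT(x[n-1]) = [-2, -6+2i, 2, -6-2i]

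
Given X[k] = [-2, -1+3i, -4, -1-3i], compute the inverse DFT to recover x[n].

x[n] = (1/4) Σ(k=0 to 3) X[k] · e^(2πikn/4)

Computing each x[n]:
x[0] = -2
x[1] = -1
x[2] = -1
x[3] = 2

x = [-2, -1, -1, 2]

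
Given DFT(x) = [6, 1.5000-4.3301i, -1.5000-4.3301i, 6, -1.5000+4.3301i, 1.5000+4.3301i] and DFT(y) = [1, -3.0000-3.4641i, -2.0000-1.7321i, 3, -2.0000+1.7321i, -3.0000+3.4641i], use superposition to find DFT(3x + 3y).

By linearity: DFT(3x + 3y) = 3·DFT(x) + 3·DFT(y)
= 3·[6, 1.5000-4.3301i, -1.5000-4.3301i, 6, -1.5000+4.3301i, 1.5000+4.3301i] + 3·[1, -3.0000-3.4641i, -2.0000-1.7321i, 3, -2.0000+1.7321i, -3.0000+3.4641i]

Computing element-wise:
Z[0] = 3·(6) + 3·(1) = 21
Z[1] = 3·(1.5000-4.3301i) + 3·(-3.0000-3.4641i) = -4.5000-23.3826i
Z[2] = 3·(-1.5000-4.3301i) + 3·(-2.0000-1.7321i) = -10.5000-18.1866i
Z[3] = 3·(6) + 3·(3) = 27
Z[4] = 3·(-1.5000+4.3301i) + 3·(-2.0000+1.7321i) = -10.5000+18.1866i
Z[5] = 3·(1.5000+4.3301i) + 3·(-3.0000+3.4641i) = -4.5000+23.3826i

DFT(3x + 3y) = 3·X + 3·Y = [21, -4.5000-23.3826i, -10.5000-18.1866i, 27, -10.5000+18.1866i, -4.5000+23.3826i]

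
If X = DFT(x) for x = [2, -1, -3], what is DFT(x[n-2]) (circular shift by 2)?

Time shift by 2: X_shifted[k] = ω_3^(2k) · X[k]
Shifted x = [-1, -3, 2]

DFT(x[n-2]) = [-2, -0.5000+4.3301i, -0.5000-4.3301i]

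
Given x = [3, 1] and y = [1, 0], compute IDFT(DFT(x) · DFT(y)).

(x ⊛ y)[n] = Σ(m=0 to 1) x[m] · y[(n-m) mod 2]

Computing each output sample:
(x ⊛ y)[0] = 3
(x ⊛ y)[1] = 1

x ⊛ y = [3, 1]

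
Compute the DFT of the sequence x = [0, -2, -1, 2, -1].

X[k] = Σ(n=0 to 4) x[n] · ω_5^(nk)
where ω_5 = e^(-2πi/5)

Computing each X[k]:
X[0] = -2
X[1] = -1.7361+2.7144i
X[2] = 2.7361-2.2654i
X[3] = 2.7361+2.2654i
X[4] = -1.7361-2.7144i

X = [-2, -1.7361+2.7144i, 2.7361-2.2654i, 2.7361+2.2654i, -1.7361-2.7144i]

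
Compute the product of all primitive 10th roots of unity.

The primitive 10th roots of unity are ω_10^k for k coprime to 10: k ∈ {1, 3, 7, 9}
Their product equals the constant term of the cyclotomic polynomial Φ_10(x) up to sign.
For n ≥ 3, the product of all primitive nth roots of unity is 1. (For n=1 it is 1; for n=2 it is -1.)

1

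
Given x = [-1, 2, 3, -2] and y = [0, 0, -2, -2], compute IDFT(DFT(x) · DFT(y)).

(x ⊛ y)[n] = Σ(m=0 to 3) x[m] · y[(n-m) mod 4]

Computing each output sample:
(x ⊛ y)[0] = -10
(x ⊛ y)[1] = -2
(x ⊛ y)[2] = 6
(x ⊛ y)[3] = -2

x ⊛ y = [-10, -2, 6, -2]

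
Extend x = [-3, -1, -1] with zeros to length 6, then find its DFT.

Original 3-point DFT: [-5, -2, -2]
Zero-padded 6-point DFT provides frequency interpolation.

DFT_6([x, 0, ...]) = [-5, -3.0000+1.7321i, -2, -3, -2, -3.0000-1.7321i]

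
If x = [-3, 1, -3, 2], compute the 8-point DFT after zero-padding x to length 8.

Original 4-point DFT: [-3, 1i, -9, -1i]
Zero-padded 8-point DFT provides frequency interpolation.

DFT_8([x, 0, ...]) = [-3, -3.7071+0.8787i, 1i, -2.2929-5.1213i, -9, -2.2929+5.1213i, -1i, -3.7071-0.8787i]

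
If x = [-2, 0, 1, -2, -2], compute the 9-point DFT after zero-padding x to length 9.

Original 5-point DFT: [-5, -1.8090-3.6655i, -0.6910+1.6776i, -0.6910-1.6776i, -1.8090+3.6655i]
Zero-padded 9-point DFT provides frequency interpolation.

DFT_9([x, 0, ...]) = [-5, 1.0530+1.4313i, -3.4718-3.3596i, -3.5000+2.5981i, -0.5813+0.4052i, -0.5813-0.4052i, -3.5000-2.5981i, -3.4718+3.3596i, 1.0530-1.4313i]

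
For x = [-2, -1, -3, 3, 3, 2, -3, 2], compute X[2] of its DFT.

X[2] = Σ(n=0 to 7) x[n] · ω_8^(2n) where ω_8 = e^(-2πi/8)
= (-2)·ω_8^0 + (-1)·ω_8^2 + (-3)·ω_8^4 + (3)·ω_8^6 + (3)·ω_8^8 + (2)·ω_8^10 + (-3)·ω_8^12 + (2)·ω_8^14

X[2] = 7+4i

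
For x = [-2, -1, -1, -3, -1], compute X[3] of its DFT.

X[3] = Σ(n=0 to 4) x[n] · ω_5^(3n) where ω_5 = e^(-2πi/5)
= (-2)·ω_5^0 + (-1)·ω_5^3 + (-1)·ω_5^6 + (-3)·ω_5^9 + (-1)·ω_5^12

X[3] = -1.6180-1.9021i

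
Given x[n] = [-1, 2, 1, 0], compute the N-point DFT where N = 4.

X[k] = Σ(n=0 to 3) x[n] · ω_4^(nk)
where ω_4 = e^(-2πi/4)

Computing each X[k]:
X[0] = 2
X[1] = -2-2i
X[2] = -2
X[3] = -2+2i

X = [2, -2-2i, -2, -2+2i]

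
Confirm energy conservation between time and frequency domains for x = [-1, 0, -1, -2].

Time domain:
Σ|x[n]|² = |-1|² + |0|² + |-1|² + |-2|² = 6.0000

Frequency domain:
(1/4)Σ|X[k]|² = (1/4)(|-4|² + |-2i|² + |0|² + |2i|²) = (1/4)·24.0000 = 6.0000

Both sides agree, confirming Parseval's theorem.

Σ|x[n]|² = (1/N)Σ|X[k]|² = 6.0000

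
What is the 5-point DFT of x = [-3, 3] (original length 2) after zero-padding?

Original 2-point DFT: [0, -6]
Zero-padded 5-point DFT provides frequency interpolation.

DFT_5([x, 0, ...]) = [0, -2.0729-2.8532i, -5.4271-1.7634i, -5.4271+1.7634i, -2.0729+2.8532i]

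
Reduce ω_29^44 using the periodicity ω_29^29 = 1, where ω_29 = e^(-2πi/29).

Since ω_29^29 = 1, powers reduce modulo 29.
44 mod 29 = 15
So ω_29^44 = ω_29^15 = e^(-2πi·15/29)

ω_29^44 = ω_29^15 = -0.9941+0.1081i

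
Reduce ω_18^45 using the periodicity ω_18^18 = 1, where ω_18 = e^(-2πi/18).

Since ω_18^18 = 1, powers reduce modulo 18.
45 mod 18 = 9
So ω_18^45 = ω_18^9 = e^(-2πi·9/18)

ω_18^45 = ω_18^9 = -1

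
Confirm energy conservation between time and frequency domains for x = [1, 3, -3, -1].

Time domain:
Σ|x[n]|² = |1|² + |3|² + |-3|² + |-1|² = 20.0000

Frequency domain:
(1/4)Σ|X[k]|² = (1/4)(|0|² + |4-4i|² + |-4|² + |4+4i|²) = (1/4)·80.0000 = 20.0000

Both sides agree, confirming Parseval's theorem.

Σ|x[n]|² = (1/N)Σ|X[k]|² = 20.0000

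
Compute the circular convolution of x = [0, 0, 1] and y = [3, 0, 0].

(x ⊛ y)[n] = Σ(m=0 to 2) x[m] · y[(n-m) mod 3]

Computing each output sample:
(x ⊛ y)[0] = 0
(x ⊛ y)[1] = 0
(x ⊛ y)[2] = 3

x ⊛ y = [0, 0, 3]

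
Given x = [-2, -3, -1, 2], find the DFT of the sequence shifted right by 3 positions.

Time shift by 3: X_shifted[k] = ω_4^(3k) · X[k]
Shifted x = [-3, -1, 2, -2]

DFT(x[n-3]) = [-4, -5-1i, 2, -5+1i]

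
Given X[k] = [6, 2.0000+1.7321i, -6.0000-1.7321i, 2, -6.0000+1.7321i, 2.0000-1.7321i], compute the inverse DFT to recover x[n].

x[n] = (1/6) Σ(k=0 to 5) X[k] · e^(2πikn/6)

Computing each x[n]:
x[0] = 0
x[1] = 2
x[2] = 1
x[3] = -2
x[4] = 3
x[5] = 2

x = [0, 2, 1, -2, 3, 2]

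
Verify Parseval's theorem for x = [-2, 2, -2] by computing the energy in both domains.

Time domain:
Σ|x[n]|² = |-2|² + |2|² + |-2|² = 12.0000

Frequency domain:
(1/3)Σ|X[k]|² = (1/3)(|-2|² + |-2.0000-3.4641i|² + |-2.0000+3.4641i|²) = (1/3)·36.0000 = 12.0000

Both sides agree, confirming Parseval's theorem.

Σ|x[n]|² = (1/N)Σ|X[k]|² = 12.0000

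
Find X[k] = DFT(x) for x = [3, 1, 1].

X[k] = Σ(n=0 to 2) x[n] · ω_3^(nk)
where ω_3 = e^(-2πi/3)

Computing each X[k]:
X[0] = 5
X[1] = 2
X[2] = 2

X = [5, 2, 2]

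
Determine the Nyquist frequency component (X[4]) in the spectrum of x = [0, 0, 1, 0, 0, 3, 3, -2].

X[4] = Σ(n=0 to 7) x[n] · ω_8^(4n) where ω_8 = e^(-2πi/8)
= (0)·ω_8^0 + (0)·ω_8^4 + (1)·ω_8^8 + (0)·ω_8^12 + (0)·ω_8^16 + (3)·ω_8^20 + (3)·ω_8^24 + (-2)·ω_8^28

X[4] = 3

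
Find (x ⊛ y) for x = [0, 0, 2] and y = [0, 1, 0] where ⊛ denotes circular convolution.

(x ⊛ y)[n] = Σ(m=0 to 2) x[m] · y[(n-m) mod 3]

Computing each output sample:
(x ⊛ y)[0] = 2
(x ⊛ y)[1] = 0
(x ⊛ y)[2] = 0

x ⊛ y = [2, 0, 0]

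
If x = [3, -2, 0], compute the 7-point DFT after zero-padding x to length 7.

Original 3-point DFT: [1, 4.0000+1.7321i, 4.0000-1.7321i]
Zero-padded 7-point DFT provides frequency interpolation.

DFT_7([x, 0, ...]) = [1, 1.7530+1.5637i, 3.4450+1.9499i, 4.8019+0.8678i, 4.8019-0.8678i, 3.4450-1.9499i, 1.7530-1.5637i]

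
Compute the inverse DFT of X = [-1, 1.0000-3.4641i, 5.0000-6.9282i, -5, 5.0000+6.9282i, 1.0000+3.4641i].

x[n] = (1/6) Σ(k=0 to 5) X[k] · e^(2πikn/6)

Computing each x[n]:
x[0] = 1
x[1] = 3
x[2] = -3
x[3] = 2
x[4] = -1
x[5] = -3

x = [1, 3, -3, 2, -1, -3]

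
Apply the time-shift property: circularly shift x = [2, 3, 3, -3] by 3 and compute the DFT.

Time shift by 3: X_shifted[k] = ω_4^(3k) · X[k]
Shifted x = [3, 3, -3, 2]

DFT(x[n-3]) = [5, 6-1i, -5, 6+1i]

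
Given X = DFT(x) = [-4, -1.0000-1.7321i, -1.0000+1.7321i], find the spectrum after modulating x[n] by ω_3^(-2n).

Modulation property: DFT(ω_3^(-2n)·x[n]) = X[(k-2) mod 3], so circularly shift X by 2 positions.

X[k-2] = [-1.0000-1.7321i, -1.0000+1.7321i, -4]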